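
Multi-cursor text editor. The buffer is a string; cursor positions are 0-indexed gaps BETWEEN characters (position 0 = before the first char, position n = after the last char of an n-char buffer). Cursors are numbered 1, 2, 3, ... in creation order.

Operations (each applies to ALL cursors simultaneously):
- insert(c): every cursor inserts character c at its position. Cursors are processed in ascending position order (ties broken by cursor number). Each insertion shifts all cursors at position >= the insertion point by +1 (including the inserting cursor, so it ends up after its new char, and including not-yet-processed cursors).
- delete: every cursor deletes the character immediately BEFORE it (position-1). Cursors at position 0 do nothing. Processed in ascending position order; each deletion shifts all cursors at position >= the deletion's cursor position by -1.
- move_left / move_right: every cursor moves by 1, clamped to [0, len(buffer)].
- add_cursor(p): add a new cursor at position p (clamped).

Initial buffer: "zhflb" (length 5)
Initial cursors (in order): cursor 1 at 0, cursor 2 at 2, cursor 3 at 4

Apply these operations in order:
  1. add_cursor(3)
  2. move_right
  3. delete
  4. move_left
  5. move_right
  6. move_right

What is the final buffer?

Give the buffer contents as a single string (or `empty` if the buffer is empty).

After op 1 (add_cursor(3)): buffer="zhflb" (len 5), cursors c1@0 c2@2 c4@3 c3@4, authorship .....
After op 2 (move_right): buffer="zhflb" (len 5), cursors c1@1 c2@3 c4@4 c3@5, authorship .....
After op 3 (delete): buffer="h" (len 1), cursors c1@0 c2@1 c3@1 c4@1, authorship .
After op 4 (move_left): buffer="h" (len 1), cursors c1@0 c2@0 c3@0 c4@0, authorship .
After op 5 (move_right): buffer="h" (len 1), cursors c1@1 c2@1 c3@1 c4@1, authorship .
After op 6 (move_right): buffer="h" (len 1), cursors c1@1 c2@1 c3@1 c4@1, authorship .

Answer: h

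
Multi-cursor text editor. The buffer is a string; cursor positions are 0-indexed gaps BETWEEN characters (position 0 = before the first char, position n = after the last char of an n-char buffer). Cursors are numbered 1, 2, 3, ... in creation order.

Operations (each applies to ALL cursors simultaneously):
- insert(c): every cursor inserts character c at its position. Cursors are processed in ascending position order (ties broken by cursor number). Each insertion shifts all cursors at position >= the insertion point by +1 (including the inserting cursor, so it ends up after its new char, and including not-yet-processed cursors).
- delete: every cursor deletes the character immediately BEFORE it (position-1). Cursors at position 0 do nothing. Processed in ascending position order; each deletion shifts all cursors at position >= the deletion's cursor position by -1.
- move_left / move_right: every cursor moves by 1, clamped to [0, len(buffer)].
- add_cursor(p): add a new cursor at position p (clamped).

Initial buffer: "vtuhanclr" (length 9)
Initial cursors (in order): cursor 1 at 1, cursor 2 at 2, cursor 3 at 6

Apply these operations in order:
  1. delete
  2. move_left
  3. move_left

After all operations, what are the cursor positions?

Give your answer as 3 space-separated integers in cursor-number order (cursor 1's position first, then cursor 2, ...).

Answer: 0 0 1

Derivation:
After op 1 (delete): buffer="uhaclr" (len 6), cursors c1@0 c2@0 c3@3, authorship ......
After op 2 (move_left): buffer="uhaclr" (len 6), cursors c1@0 c2@0 c3@2, authorship ......
After op 3 (move_left): buffer="uhaclr" (len 6), cursors c1@0 c2@0 c3@1, authorship ......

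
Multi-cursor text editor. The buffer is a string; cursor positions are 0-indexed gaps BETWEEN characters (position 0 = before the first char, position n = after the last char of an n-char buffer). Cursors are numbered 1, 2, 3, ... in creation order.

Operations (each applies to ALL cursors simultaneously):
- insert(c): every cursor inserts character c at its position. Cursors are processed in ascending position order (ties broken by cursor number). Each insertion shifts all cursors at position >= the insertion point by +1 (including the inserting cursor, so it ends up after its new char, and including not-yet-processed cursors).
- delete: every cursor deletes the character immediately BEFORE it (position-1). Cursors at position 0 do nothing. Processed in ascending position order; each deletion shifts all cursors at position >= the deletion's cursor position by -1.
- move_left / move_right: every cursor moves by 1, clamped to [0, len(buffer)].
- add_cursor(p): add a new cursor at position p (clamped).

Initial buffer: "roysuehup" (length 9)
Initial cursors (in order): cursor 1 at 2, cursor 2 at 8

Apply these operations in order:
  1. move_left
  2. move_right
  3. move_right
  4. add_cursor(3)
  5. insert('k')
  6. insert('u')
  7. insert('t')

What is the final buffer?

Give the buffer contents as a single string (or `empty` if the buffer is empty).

After op 1 (move_left): buffer="roysuehup" (len 9), cursors c1@1 c2@7, authorship .........
After op 2 (move_right): buffer="roysuehup" (len 9), cursors c1@2 c2@8, authorship .........
After op 3 (move_right): buffer="roysuehup" (len 9), cursors c1@3 c2@9, authorship .........
After op 4 (add_cursor(3)): buffer="roysuehup" (len 9), cursors c1@3 c3@3 c2@9, authorship .........
After op 5 (insert('k')): buffer="roykksuehupk" (len 12), cursors c1@5 c3@5 c2@12, authorship ...13......2
After op 6 (insert('u')): buffer="roykkuusuehupku" (len 15), cursors c1@7 c3@7 c2@15, authorship ...1313......22
After op 7 (insert('t')): buffer="roykkuuttsuehupkut" (len 18), cursors c1@9 c3@9 c2@18, authorship ...131313......222

Answer: roykkuuttsuehupkut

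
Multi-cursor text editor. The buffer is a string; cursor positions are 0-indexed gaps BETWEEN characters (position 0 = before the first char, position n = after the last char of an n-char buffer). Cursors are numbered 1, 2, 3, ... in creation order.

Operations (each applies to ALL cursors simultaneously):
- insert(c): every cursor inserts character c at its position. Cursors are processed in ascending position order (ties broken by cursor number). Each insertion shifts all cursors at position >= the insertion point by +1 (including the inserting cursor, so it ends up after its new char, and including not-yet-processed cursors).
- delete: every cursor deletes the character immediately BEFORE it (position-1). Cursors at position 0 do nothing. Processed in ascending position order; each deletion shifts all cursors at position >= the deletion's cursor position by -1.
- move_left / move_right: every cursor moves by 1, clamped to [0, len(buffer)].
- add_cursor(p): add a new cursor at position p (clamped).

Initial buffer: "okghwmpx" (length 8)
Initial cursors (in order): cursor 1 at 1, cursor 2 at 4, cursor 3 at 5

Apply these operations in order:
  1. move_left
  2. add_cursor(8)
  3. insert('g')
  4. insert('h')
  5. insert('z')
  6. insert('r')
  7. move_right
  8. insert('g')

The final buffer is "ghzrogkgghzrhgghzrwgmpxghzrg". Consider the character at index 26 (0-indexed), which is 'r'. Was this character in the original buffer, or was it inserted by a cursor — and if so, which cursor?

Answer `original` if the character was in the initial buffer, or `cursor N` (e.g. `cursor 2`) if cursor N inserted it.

Answer: cursor 4

Derivation:
After op 1 (move_left): buffer="okghwmpx" (len 8), cursors c1@0 c2@3 c3@4, authorship ........
After op 2 (add_cursor(8)): buffer="okghwmpx" (len 8), cursors c1@0 c2@3 c3@4 c4@8, authorship ........
After op 3 (insert('g')): buffer="gokgghgwmpxg" (len 12), cursors c1@1 c2@5 c3@7 c4@12, authorship 1...2.3....4
After op 4 (insert('h')): buffer="ghokgghhghwmpxgh" (len 16), cursors c1@2 c2@7 c3@10 c4@16, authorship 11...22.33....44
After op 5 (insert('z')): buffer="ghzokgghzhghzwmpxghz" (len 20), cursors c1@3 c2@9 c3@13 c4@20, authorship 111...222.333....444
After op 6 (insert('r')): buffer="ghzrokgghzrhghzrwmpxghzr" (len 24), cursors c1@4 c2@11 c3@16 c4@24, authorship 1111...2222.3333....4444
After op 7 (move_right): buffer="ghzrokgghzrhghzrwmpxghzr" (len 24), cursors c1@5 c2@12 c3@17 c4@24, authorship 1111...2222.3333....4444
After op 8 (insert('g')): buffer="ghzrogkgghzrhgghzrwgmpxghzrg" (len 28), cursors c1@6 c2@14 c3@20 c4@28, authorship 1111.1..2222.23333.3...44444
Authorship (.=original, N=cursor N): 1 1 1 1 . 1 . . 2 2 2 2 . 2 3 3 3 3 . 3 . . . 4 4 4 4 4
Index 26: author = 4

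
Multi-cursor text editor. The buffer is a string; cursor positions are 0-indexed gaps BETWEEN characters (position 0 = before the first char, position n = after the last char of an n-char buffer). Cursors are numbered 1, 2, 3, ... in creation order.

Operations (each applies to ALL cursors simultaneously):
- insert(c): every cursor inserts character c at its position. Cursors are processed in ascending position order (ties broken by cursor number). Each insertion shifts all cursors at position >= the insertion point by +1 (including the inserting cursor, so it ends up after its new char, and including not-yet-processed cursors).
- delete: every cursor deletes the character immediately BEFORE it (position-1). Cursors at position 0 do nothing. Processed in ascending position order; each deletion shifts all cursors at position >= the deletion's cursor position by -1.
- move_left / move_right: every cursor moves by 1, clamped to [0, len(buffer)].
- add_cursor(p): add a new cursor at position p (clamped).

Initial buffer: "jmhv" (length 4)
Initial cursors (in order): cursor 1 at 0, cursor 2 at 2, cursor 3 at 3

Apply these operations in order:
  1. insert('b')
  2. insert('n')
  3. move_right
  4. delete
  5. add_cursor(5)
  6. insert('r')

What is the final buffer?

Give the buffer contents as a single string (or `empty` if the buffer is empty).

After op 1 (insert('b')): buffer="bjmbhbv" (len 7), cursors c1@1 c2@4 c3@6, authorship 1..2.3.
After op 2 (insert('n')): buffer="bnjmbnhbnv" (len 10), cursors c1@2 c2@6 c3@9, authorship 11..22.33.
After op 3 (move_right): buffer="bnjmbnhbnv" (len 10), cursors c1@3 c2@7 c3@10, authorship 11..22.33.
After op 4 (delete): buffer="bnmbnbn" (len 7), cursors c1@2 c2@5 c3@7, authorship 11.2233
After op 5 (add_cursor(5)): buffer="bnmbnbn" (len 7), cursors c1@2 c2@5 c4@5 c3@7, authorship 11.2233
After op 6 (insert('r')): buffer="bnrmbnrrbnr" (len 11), cursors c1@3 c2@8 c4@8 c3@11, authorship 111.2224333

Answer: bnrmbnrrbnr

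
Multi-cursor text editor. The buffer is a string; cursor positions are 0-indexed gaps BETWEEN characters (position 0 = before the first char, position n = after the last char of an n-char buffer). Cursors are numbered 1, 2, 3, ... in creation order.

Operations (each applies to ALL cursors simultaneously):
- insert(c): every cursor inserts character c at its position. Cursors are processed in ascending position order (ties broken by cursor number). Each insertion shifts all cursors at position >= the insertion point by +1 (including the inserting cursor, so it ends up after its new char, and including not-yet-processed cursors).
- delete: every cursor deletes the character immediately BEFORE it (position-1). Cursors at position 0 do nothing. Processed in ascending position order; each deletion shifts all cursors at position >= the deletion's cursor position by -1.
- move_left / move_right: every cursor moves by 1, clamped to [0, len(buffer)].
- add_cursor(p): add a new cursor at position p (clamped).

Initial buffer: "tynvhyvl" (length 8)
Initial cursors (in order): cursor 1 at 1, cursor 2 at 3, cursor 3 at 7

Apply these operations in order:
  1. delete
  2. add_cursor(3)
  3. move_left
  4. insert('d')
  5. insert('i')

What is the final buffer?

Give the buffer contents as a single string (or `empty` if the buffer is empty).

Answer: ddiiyvdihdiyl

Derivation:
After op 1 (delete): buffer="yvhyl" (len 5), cursors c1@0 c2@1 c3@4, authorship .....
After op 2 (add_cursor(3)): buffer="yvhyl" (len 5), cursors c1@0 c2@1 c4@3 c3@4, authorship .....
After op 3 (move_left): buffer="yvhyl" (len 5), cursors c1@0 c2@0 c4@2 c3@3, authorship .....
After op 4 (insert('d')): buffer="ddyvdhdyl" (len 9), cursors c1@2 c2@2 c4@5 c3@7, authorship 12..4.3..
After op 5 (insert('i')): buffer="ddiiyvdihdiyl" (len 13), cursors c1@4 c2@4 c4@8 c3@11, authorship 1212..44.33..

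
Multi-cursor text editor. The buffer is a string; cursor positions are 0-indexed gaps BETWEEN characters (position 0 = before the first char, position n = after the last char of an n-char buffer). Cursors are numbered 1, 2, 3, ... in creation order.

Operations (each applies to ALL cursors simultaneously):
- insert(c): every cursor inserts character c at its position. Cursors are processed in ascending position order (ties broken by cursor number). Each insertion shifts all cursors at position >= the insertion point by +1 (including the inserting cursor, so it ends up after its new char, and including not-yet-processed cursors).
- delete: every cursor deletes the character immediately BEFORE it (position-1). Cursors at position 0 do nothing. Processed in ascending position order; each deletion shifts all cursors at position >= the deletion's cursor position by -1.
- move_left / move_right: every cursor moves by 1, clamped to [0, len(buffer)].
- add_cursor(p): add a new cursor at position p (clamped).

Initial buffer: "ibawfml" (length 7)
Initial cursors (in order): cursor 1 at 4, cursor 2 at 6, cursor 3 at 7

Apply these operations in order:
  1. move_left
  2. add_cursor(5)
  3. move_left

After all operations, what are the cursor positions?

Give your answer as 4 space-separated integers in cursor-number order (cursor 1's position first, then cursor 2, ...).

Answer: 2 4 5 4

Derivation:
After op 1 (move_left): buffer="ibawfml" (len 7), cursors c1@3 c2@5 c3@6, authorship .......
After op 2 (add_cursor(5)): buffer="ibawfml" (len 7), cursors c1@3 c2@5 c4@5 c3@6, authorship .......
After op 3 (move_left): buffer="ibawfml" (len 7), cursors c1@2 c2@4 c4@4 c3@5, authorship .......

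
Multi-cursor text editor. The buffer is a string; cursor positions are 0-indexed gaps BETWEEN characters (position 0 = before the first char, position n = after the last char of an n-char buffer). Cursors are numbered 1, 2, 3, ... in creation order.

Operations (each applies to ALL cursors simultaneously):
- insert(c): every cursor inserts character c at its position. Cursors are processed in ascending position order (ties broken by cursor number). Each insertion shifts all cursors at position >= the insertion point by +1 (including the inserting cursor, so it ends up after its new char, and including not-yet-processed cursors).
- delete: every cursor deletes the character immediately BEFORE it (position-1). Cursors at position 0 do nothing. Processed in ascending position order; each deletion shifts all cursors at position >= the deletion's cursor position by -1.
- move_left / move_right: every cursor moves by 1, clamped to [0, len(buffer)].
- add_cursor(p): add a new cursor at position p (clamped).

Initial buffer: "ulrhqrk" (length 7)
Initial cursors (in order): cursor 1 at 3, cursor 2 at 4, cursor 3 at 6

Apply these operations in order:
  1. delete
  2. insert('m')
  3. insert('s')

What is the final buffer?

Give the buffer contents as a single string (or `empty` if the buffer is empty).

Answer: ulmmssqmsk

Derivation:
After op 1 (delete): buffer="ulqk" (len 4), cursors c1@2 c2@2 c3@3, authorship ....
After op 2 (insert('m')): buffer="ulmmqmk" (len 7), cursors c1@4 c2@4 c3@6, authorship ..12.3.
After op 3 (insert('s')): buffer="ulmmssqmsk" (len 10), cursors c1@6 c2@6 c3@9, authorship ..1212.33.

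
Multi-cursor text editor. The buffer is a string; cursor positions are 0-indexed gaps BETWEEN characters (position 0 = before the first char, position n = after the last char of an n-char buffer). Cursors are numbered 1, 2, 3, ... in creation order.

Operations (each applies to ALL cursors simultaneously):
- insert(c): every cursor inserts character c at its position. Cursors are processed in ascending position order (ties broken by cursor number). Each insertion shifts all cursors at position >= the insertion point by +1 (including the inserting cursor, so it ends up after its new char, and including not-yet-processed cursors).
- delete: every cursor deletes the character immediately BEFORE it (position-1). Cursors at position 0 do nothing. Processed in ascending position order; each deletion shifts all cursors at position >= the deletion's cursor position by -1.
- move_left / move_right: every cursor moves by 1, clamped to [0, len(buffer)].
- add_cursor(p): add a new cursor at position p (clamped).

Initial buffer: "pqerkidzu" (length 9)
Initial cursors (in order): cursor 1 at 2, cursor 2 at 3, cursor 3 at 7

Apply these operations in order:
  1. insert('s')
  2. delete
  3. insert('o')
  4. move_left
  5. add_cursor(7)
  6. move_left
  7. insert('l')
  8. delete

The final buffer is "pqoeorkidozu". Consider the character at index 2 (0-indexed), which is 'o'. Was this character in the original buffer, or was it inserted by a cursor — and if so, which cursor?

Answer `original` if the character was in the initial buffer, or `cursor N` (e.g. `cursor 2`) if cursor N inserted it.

Answer: cursor 1

Derivation:
After op 1 (insert('s')): buffer="pqsesrkidszu" (len 12), cursors c1@3 c2@5 c3@10, authorship ..1.2....3..
After op 2 (delete): buffer="pqerkidzu" (len 9), cursors c1@2 c2@3 c3@7, authorship .........
After op 3 (insert('o')): buffer="pqoeorkidozu" (len 12), cursors c1@3 c2@5 c3@10, authorship ..1.2....3..
After op 4 (move_left): buffer="pqoeorkidozu" (len 12), cursors c1@2 c2@4 c3@9, authorship ..1.2....3..
After op 5 (add_cursor(7)): buffer="pqoeorkidozu" (len 12), cursors c1@2 c2@4 c4@7 c3@9, authorship ..1.2....3..
After op 6 (move_left): buffer="pqoeorkidozu" (len 12), cursors c1@1 c2@3 c4@6 c3@8, authorship ..1.2....3..
After op 7 (insert('l')): buffer="plqoleorlkildozu" (len 16), cursors c1@2 c2@5 c4@9 c3@12, authorship .1.12.2.4..3.3..
After op 8 (delete): buffer="pqoeorkidozu" (len 12), cursors c1@1 c2@3 c4@6 c3@8, authorship ..1.2....3..
Authorship (.=original, N=cursor N): . . 1 . 2 . . . . 3 . .
Index 2: author = 1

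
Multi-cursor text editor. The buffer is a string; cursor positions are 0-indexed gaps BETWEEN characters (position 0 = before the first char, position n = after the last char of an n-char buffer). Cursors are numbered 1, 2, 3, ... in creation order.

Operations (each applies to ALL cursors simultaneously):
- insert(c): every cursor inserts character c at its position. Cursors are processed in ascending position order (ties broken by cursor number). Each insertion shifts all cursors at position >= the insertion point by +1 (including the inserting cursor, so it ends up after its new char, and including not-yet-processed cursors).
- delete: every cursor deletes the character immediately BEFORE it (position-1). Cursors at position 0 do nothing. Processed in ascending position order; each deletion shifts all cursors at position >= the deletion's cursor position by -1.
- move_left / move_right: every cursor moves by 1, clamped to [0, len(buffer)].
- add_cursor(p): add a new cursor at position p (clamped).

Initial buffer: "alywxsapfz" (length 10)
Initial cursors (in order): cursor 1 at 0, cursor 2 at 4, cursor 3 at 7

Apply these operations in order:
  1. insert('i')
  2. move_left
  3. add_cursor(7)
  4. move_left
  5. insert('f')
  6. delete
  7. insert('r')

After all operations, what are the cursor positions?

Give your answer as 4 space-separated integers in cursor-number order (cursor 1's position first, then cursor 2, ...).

Answer: 1 6 12 9

Derivation:
After op 1 (insert('i')): buffer="ialywixsaipfz" (len 13), cursors c1@1 c2@6 c3@10, authorship 1....2...3...
After op 2 (move_left): buffer="ialywixsaipfz" (len 13), cursors c1@0 c2@5 c3@9, authorship 1....2...3...
After op 3 (add_cursor(7)): buffer="ialywixsaipfz" (len 13), cursors c1@0 c2@5 c4@7 c3@9, authorship 1....2...3...
After op 4 (move_left): buffer="ialywixsaipfz" (len 13), cursors c1@0 c2@4 c4@6 c3@8, authorship 1....2...3...
After op 5 (insert('f')): buffer="fialyfwifxsfaipfz" (len 17), cursors c1@1 c2@6 c4@9 c3@12, authorship 11...2.24..3.3...
After op 6 (delete): buffer="ialywixsaipfz" (len 13), cursors c1@0 c2@4 c4@6 c3@8, authorship 1....2...3...
After op 7 (insert('r')): buffer="rialyrwirxsraipfz" (len 17), cursors c1@1 c2@6 c4@9 c3@12, authorship 11...2.24..3.3...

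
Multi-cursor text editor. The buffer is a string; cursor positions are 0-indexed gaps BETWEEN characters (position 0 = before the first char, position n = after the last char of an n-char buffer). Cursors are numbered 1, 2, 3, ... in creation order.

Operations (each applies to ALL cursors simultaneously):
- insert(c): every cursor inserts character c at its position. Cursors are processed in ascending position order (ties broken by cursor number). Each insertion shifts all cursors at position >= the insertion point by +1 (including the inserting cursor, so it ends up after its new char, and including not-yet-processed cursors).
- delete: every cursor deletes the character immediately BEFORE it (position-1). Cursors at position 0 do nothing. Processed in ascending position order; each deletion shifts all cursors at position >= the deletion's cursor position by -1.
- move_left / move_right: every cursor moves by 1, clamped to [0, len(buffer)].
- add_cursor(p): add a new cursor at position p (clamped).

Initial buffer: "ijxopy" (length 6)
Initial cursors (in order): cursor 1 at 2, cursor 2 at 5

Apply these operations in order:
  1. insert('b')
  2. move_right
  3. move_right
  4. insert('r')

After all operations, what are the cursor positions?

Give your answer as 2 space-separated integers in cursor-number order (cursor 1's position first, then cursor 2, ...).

After op 1 (insert('b')): buffer="ijbxopby" (len 8), cursors c1@3 c2@7, authorship ..1...2.
After op 2 (move_right): buffer="ijbxopby" (len 8), cursors c1@4 c2@8, authorship ..1...2.
After op 3 (move_right): buffer="ijbxopby" (len 8), cursors c1@5 c2@8, authorship ..1...2.
After op 4 (insert('r')): buffer="ijbxorpbyr" (len 10), cursors c1@6 c2@10, authorship ..1..1.2.2

Answer: 6 10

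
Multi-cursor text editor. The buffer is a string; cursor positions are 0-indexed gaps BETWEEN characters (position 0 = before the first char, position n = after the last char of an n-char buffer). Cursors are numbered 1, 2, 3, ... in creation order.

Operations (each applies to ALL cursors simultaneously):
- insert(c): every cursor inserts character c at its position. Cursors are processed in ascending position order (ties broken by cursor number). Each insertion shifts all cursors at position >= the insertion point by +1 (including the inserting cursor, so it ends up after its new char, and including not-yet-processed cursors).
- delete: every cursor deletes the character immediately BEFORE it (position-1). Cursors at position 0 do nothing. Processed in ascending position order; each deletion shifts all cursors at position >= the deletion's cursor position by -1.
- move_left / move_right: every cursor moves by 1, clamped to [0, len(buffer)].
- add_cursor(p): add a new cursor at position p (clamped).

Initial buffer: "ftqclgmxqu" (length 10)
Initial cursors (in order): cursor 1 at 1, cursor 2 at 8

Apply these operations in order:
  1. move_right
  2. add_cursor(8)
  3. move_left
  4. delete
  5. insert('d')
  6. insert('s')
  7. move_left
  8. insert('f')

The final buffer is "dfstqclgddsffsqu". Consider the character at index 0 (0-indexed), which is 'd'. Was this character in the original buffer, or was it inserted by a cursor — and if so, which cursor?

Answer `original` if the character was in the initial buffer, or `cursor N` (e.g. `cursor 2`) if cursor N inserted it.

Answer: cursor 1

Derivation:
After op 1 (move_right): buffer="ftqclgmxqu" (len 10), cursors c1@2 c2@9, authorship ..........
After op 2 (add_cursor(8)): buffer="ftqclgmxqu" (len 10), cursors c1@2 c3@8 c2@9, authorship ..........
After op 3 (move_left): buffer="ftqclgmxqu" (len 10), cursors c1@1 c3@7 c2@8, authorship ..........
After op 4 (delete): buffer="tqclgqu" (len 7), cursors c1@0 c2@5 c3@5, authorship .......
After op 5 (insert('d')): buffer="dtqclgddqu" (len 10), cursors c1@1 c2@8 c3@8, authorship 1.....23..
After op 6 (insert('s')): buffer="dstqclgddssqu" (len 13), cursors c1@2 c2@11 c3@11, authorship 11.....2323..
After op 7 (move_left): buffer="dstqclgddssqu" (len 13), cursors c1@1 c2@10 c3@10, authorship 11.....2323..
After op 8 (insert('f')): buffer="dfstqclgddsffsqu" (len 16), cursors c1@2 c2@13 c3@13, authorship 111.....232233..
Authorship (.=original, N=cursor N): 1 1 1 . . . . . 2 3 2 2 3 3 . .
Index 0: author = 1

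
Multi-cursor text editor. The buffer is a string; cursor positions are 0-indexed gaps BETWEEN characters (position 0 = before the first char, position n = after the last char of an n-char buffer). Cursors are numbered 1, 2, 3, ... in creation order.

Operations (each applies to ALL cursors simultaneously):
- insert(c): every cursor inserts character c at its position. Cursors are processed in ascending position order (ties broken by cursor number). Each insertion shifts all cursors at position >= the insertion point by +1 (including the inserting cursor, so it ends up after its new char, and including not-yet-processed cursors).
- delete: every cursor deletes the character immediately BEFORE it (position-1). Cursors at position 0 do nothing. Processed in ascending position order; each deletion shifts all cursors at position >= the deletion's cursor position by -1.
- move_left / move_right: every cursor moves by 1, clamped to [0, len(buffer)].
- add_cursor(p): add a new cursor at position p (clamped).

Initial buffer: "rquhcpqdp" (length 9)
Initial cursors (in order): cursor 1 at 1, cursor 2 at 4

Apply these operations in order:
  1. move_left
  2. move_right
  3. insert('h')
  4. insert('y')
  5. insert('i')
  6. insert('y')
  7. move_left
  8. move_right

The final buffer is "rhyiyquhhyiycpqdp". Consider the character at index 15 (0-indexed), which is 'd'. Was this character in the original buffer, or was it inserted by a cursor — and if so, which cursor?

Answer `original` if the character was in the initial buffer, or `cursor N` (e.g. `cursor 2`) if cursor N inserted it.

Answer: original

Derivation:
After op 1 (move_left): buffer="rquhcpqdp" (len 9), cursors c1@0 c2@3, authorship .........
After op 2 (move_right): buffer="rquhcpqdp" (len 9), cursors c1@1 c2@4, authorship .........
After op 3 (insert('h')): buffer="rhquhhcpqdp" (len 11), cursors c1@2 c2@6, authorship .1...2.....
After op 4 (insert('y')): buffer="rhyquhhycpqdp" (len 13), cursors c1@3 c2@8, authorship .11...22.....
After op 5 (insert('i')): buffer="rhyiquhhyicpqdp" (len 15), cursors c1@4 c2@10, authorship .111...222.....
After op 6 (insert('y')): buffer="rhyiyquhhyiycpqdp" (len 17), cursors c1@5 c2@12, authorship .1111...2222.....
After op 7 (move_left): buffer="rhyiyquhhyiycpqdp" (len 17), cursors c1@4 c2@11, authorship .1111...2222.....
After op 8 (move_right): buffer="rhyiyquhhyiycpqdp" (len 17), cursors c1@5 c2@12, authorship .1111...2222.....
Authorship (.=original, N=cursor N): . 1 1 1 1 . . . 2 2 2 2 . . . . .
Index 15: author = original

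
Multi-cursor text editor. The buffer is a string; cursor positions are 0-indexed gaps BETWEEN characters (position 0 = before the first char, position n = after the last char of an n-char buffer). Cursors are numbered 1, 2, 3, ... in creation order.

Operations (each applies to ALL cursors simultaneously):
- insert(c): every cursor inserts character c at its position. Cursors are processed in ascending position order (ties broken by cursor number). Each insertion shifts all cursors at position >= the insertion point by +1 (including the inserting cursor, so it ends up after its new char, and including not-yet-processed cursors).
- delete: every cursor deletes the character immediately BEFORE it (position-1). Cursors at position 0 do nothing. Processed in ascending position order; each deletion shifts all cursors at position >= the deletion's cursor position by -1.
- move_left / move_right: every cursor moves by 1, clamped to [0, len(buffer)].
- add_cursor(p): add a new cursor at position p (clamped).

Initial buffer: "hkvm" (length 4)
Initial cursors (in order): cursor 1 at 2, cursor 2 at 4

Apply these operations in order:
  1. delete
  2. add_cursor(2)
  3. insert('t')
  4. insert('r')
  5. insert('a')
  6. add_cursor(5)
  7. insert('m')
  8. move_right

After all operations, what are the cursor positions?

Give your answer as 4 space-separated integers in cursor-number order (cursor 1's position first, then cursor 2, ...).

Answer: 6 15 15 8

Derivation:
After op 1 (delete): buffer="hv" (len 2), cursors c1@1 c2@2, authorship ..
After op 2 (add_cursor(2)): buffer="hv" (len 2), cursors c1@1 c2@2 c3@2, authorship ..
After op 3 (insert('t')): buffer="htvtt" (len 5), cursors c1@2 c2@5 c3@5, authorship .1.23
After op 4 (insert('r')): buffer="htrvttrr" (len 8), cursors c1@3 c2@8 c3@8, authorship .11.2323
After op 5 (insert('a')): buffer="htravttrraa" (len 11), cursors c1@4 c2@11 c3@11, authorship .111.232323
After op 6 (add_cursor(5)): buffer="htravttrraa" (len 11), cursors c1@4 c4@5 c2@11 c3@11, authorship .111.232323
After op 7 (insert('m')): buffer="htramvmttrraamm" (len 15), cursors c1@5 c4@7 c2@15 c3@15, authorship .1111.423232323
After op 8 (move_right): buffer="htramvmttrraamm" (len 15), cursors c1@6 c4@8 c2@15 c3@15, authorship .1111.423232323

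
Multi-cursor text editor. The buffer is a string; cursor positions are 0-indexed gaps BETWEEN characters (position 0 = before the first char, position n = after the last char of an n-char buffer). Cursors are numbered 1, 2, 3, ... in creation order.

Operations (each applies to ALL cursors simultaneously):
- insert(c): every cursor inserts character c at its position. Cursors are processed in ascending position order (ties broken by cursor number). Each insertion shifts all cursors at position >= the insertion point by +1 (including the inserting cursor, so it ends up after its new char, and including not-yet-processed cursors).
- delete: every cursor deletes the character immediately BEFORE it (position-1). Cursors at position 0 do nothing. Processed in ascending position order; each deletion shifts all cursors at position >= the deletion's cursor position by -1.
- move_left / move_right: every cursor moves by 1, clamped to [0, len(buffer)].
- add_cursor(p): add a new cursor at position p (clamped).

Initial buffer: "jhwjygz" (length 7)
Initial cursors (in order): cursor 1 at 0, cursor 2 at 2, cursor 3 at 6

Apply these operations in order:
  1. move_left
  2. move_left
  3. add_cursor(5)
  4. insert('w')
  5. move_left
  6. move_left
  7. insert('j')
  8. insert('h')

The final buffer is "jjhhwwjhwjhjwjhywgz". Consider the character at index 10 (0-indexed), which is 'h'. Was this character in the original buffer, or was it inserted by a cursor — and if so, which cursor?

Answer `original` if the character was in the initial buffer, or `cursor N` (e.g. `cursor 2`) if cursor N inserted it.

Answer: cursor 3

Derivation:
After op 1 (move_left): buffer="jhwjygz" (len 7), cursors c1@0 c2@1 c3@5, authorship .......
After op 2 (move_left): buffer="jhwjygz" (len 7), cursors c1@0 c2@0 c3@4, authorship .......
After op 3 (add_cursor(5)): buffer="jhwjygz" (len 7), cursors c1@0 c2@0 c3@4 c4@5, authorship .......
After op 4 (insert('w')): buffer="wwjhwjwywgz" (len 11), cursors c1@2 c2@2 c3@7 c4@9, authorship 12....3.4..
After op 5 (move_left): buffer="wwjhwjwywgz" (len 11), cursors c1@1 c2@1 c3@6 c4@8, authorship 12....3.4..
After op 6 (move_left): buffer="wwjhwjwywgz" (len 11), cursors c1@0 c2@0 c3@5 c4@7, authorship 12....3.4..
After op 7 (insert('j')): buffer="jjwwjhwjjwjywgz" (len 15), cursors c1@2 c2@2 c3@8 c4@11, authorship 1212...3.34.4..
After op 8 (insert('h')): buffer="jjhhwwjhwjhjwjhywgz" (len 19), cursors c1@4 c2@4 c3@11 c4@15, authorship 121212...33.344.4..
Authorship (.=original, N=cursor N): 1 2 1 2 1 2 . . . 3 3 . 3 4 4 . 4 . .
Index 10: author = 3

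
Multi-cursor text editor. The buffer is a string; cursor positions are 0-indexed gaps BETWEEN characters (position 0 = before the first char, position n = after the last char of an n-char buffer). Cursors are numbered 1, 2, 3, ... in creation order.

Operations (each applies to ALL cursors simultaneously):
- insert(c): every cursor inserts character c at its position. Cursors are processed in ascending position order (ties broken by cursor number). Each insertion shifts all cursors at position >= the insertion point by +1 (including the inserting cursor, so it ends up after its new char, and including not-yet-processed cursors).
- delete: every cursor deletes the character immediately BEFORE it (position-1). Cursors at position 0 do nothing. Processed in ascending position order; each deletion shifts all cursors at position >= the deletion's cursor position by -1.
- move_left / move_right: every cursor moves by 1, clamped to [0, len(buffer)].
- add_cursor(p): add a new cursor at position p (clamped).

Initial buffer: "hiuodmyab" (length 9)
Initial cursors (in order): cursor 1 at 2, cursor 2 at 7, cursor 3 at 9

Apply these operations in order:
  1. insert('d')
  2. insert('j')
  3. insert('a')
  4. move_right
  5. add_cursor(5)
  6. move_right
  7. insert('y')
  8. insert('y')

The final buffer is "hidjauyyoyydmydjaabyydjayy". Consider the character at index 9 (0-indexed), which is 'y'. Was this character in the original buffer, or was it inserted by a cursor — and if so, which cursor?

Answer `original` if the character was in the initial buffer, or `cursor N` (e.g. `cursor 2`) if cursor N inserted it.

Answer: cursor 1

Derivation:
After op 1 (insert('d')): buffer="hiduodmydabd" (len 12), cursors c1@3 c2@9 c3@12, authorship ..1.....2..3
After op 2 (insert('j')): buffer="hidjuodmydjabdj" (len 15), cursors c1@4 c2@11 c3@15, authorship ..11.....22..33
After op 3 (insert('a')): buffer="hidjauodmydjaabdja" (len 18), cursors c1@5 c2@13 c3@18, authorship ..111.....222..333
After op 4 (move_right): buffer="hidjauodmydjaabdja" (len 18), cursors c1@6 c2@14 c3@18, authorship ..111.....222..333
After op 5 (add_cursor(5)): buffer="hidjauodmydjaabdja" (len 18), cursors c4@5 c1@6 c2@14 c3@18, authorship ..111.....222..333
After op 6 (move_right): buffer="hidjauodmydjaabdja" (len 18), cursors c4@6 c1@7 c2@15 c3@18, authorship ..111.....222..333
After op 7 (insert('y')): buffer="hidjauyoydmydjaabydjay" (len 22), cursors c4@7 c1@9 c2@18 c3@22, authorship ..111.4.1...222..23333
After op 8 (insert('y')): buffer="hidjauyyoyydmydjaabyydjayy" (len 26), cursors c4@8 c1@11 c2@21 c3@26, authorship ..111.44.11...222..2233333
Authorship (.=original, N=cursor N): . . 1 1 1 . 4 4 . 1 1 . . . 2 2 2 . . 2 2 3 3 3 3 3
Index 9: author = 1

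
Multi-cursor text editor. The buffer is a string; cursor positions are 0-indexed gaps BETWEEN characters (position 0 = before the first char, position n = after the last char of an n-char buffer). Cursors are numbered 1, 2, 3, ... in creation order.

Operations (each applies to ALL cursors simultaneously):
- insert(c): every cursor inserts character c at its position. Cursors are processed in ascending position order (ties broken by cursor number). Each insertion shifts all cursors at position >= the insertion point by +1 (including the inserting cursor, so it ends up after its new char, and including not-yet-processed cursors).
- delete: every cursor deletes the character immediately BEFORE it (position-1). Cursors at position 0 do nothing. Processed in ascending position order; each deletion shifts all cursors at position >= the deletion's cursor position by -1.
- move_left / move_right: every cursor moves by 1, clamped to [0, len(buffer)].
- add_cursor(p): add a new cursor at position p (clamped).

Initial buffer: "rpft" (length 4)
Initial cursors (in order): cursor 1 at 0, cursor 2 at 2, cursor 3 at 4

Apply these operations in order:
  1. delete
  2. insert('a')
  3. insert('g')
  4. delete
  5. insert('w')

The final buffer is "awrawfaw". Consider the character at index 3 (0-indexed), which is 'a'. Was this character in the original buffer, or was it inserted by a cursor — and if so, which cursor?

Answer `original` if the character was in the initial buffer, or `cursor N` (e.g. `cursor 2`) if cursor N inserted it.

After op 1 (delete): buffer="rf" (len 2), cursors c1@0 c2@1 c3@2, authorship ..
After op 2 (insert('a')): buffer="arafa" (len 5), cursors c1@1 c2@3 c3@5, authorship 1.2.3
After op 3 (insert('g')): buffer="agragfag" (len 8), cursors c1@2 c2@5 c3@8, authorship 11.22.33
After op 4 (delete): buffer="arafa" (len 5), cursors c1@1 c2@3 c3@5, authorship 1.2.3
After op 5 (insert('w')): buffer="awrawfaw" (len 8), cursors c1@2 c2@5 c3@8, authorship 11.22.33
Authorship (.=original, N=cursor N): 1 1 . 2 2 . 3 3
Index 3: author = 2

Answer: cursor 2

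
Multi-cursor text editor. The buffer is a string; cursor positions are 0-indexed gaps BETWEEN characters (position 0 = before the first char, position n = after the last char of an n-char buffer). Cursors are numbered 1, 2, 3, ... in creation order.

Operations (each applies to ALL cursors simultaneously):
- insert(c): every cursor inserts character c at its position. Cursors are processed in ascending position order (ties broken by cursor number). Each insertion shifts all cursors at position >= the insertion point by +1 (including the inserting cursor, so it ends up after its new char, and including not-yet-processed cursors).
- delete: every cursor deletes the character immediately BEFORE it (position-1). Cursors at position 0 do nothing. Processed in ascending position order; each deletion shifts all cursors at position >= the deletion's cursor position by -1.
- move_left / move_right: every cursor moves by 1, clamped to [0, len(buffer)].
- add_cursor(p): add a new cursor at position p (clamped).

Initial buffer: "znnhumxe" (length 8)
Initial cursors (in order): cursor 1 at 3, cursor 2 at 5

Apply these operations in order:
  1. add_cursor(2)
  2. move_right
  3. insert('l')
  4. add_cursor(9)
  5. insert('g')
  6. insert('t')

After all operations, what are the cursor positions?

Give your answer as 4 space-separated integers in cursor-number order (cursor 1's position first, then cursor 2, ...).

After op 1 (add_cursor(2)): buffer="znnhumxe" (len 8), cursors c3@2 c1@3 c2@5, authorship ........
After op 2 (move_right): buffer="znnhumxe" (len 8), cursors c3@3 c1@4 c2@6, authorship ........
After op 3 (insert('l')): buffer="znnlhlumlxe" (len 11), cursors c3@4 c1@6 c2@9, authorship ...3.1..2..
After op 4 (add_cursor(9)): buffer="znnlhlumlxe" (len 11), cursors c3@4 c1@6 c2@9 c4@9, authorship ...3.1..2..
After op 5 (insert('g')): buffer="znnlghlgumlggxe" (len 15), cursors c3@5 c1@8 c2@13 c4@13, authorship ...33.11..224..
After op 6 (insert('t')): buffer="znnlgthlgtumlggttxe" (len 19), cursors c3@6 c1@10 c2@17 c4@17, authorship ...333.111..22424..

Answer: 10 17 6 17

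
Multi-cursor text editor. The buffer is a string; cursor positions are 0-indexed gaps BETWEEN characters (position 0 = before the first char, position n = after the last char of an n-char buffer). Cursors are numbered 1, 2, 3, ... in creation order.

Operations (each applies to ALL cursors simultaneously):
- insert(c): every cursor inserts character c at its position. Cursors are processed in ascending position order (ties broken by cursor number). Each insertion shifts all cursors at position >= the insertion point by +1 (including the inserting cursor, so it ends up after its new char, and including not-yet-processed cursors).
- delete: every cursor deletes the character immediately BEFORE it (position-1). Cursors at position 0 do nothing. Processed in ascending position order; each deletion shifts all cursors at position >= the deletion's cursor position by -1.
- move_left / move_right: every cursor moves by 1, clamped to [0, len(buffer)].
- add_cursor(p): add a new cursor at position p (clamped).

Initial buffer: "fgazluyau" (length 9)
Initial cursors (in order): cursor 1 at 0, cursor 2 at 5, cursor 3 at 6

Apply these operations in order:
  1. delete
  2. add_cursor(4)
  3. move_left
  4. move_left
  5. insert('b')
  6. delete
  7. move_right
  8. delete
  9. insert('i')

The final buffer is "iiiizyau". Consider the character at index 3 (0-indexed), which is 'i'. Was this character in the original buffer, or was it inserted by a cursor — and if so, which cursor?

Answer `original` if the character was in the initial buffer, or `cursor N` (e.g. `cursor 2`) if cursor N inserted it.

After op 1 (delete): buffer="fgazyau" (len 7), cursors c1@0 c2@4 c3@4, authorship .......
After op 2 (add_cursor(4)): buffer="fgazyau" (len 7), cursors c1@0 c2@4 c3@4 c4@4, authorship .......
After op 3 (move_left): buffer="fgazyau" (len 7), cursors c1@0 c2@3 c3@3 c4@3, authorship .......
After op 4 (move_left): buffer="fgazyau" (len 7), cursors c1@0 c2@2 c3@2 c4@2, authorship .......
After op 5 (insert('b')): buffer="bfgbbbazyau" (len 11), cursors c1@1 c2@6 c3@6 c4@6, authorship 1..234.....
After op 6 (delete): buffer="fgazyau" (len 7), cursors c1@0 c2@2 c3@2 c4@2, authorship .......
After op 7 (move_right): buffer="fgazyau" (len 7), cursors c1@1 c2@3 c3@3 c4@3, authorship .......
After op 8 (delete): buffer="zyau" (len 4), cursors c1@0 c2@0 c3@0 c4@0, authorship ....
After op 9 (insert('i')): buffer="iiiizyau" (len 8), cursors c1@4 c2@4 c3@4 c4@4, authorship 1234....
Authorship (.=original, N=cursor N): 1 2 3 4 . . . .
Index 3: author = 4

Answer: cursor 4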